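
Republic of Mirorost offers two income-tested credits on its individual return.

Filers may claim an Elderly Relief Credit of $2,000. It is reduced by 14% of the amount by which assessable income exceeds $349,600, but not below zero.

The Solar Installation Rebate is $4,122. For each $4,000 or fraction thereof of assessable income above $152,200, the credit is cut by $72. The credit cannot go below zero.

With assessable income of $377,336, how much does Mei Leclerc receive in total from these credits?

$18

Elderly Relief Credit: 14% of the $27,736 excess over $349,600 is $3,883.04 ≥ base, so the credit is $0.
Solar Installation Rebate: income exceeds $152,200 by $225,136, which is 57 full-or-partial $4,000 increments; reduction = 57 × $72 = $4,104, leaving $18.
Total: $0 + $18 = $18.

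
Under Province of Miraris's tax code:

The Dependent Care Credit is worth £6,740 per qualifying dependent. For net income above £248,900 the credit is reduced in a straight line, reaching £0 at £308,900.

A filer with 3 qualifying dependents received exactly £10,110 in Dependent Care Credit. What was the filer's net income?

£278,900

Full credit = 3 × £6,740 = £20,220.
£10,110 is 10,110/20,220 of the full £20,220, so 10,110/20,220 of the £60,000 range has been used: income = £248,900 + £60,000 × 10,110/20,220 = £278,900.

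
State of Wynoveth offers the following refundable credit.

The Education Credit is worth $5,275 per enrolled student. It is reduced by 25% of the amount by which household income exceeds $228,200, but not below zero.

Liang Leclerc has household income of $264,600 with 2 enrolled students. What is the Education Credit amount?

Education Credit: base = 2 × $5,275 = $10,550. 25% of the $36,400 excess over $228,200 is $9,100; credit = $10,550 − $9,100 = $1,450.

$1,450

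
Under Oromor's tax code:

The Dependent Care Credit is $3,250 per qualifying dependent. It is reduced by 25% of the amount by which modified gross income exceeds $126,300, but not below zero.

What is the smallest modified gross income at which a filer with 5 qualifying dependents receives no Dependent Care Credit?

$191,300

Full credit = 5 × $3,250 = $16,250.
The credit falls by 25% of each dollar above $126,300, so it reaches zero when the excess is $16,250 / 25% = $65,000: income = $126,300 + $65,000 = $191,300.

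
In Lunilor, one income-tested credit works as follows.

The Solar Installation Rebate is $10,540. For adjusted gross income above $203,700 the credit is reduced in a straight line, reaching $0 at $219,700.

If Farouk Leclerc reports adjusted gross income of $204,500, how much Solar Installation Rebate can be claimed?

Solar Installation Rebate: $204,500 is $800 into a $16,000 phase-out range, leaving 15,200/16,000 of the credit: $10,540 × 15,200/16,000 = $10,013.

$10,013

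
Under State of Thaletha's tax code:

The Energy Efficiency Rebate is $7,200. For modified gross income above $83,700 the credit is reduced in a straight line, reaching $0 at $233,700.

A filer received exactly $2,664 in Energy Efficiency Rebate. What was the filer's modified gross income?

$178,200

$2,664 is 2,664/7,200 of the full $7,200, so 4,536/7,200 of the $150,000 range has been used: income = $83,700 + $150,000 × 4,536/7,200 = $178,200.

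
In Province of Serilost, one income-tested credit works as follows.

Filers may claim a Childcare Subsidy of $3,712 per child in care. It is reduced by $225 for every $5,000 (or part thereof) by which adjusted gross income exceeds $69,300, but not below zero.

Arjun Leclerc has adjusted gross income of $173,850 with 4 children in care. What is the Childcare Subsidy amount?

$10,123

Childcare Subsidy: base = 4 × $3,712 = $14,848. income exceeds $69,300 by $104,550, which is 21 full-or-partial $5,000 increments; reduction = 21 × $225 = $4,725, leaving $10,123.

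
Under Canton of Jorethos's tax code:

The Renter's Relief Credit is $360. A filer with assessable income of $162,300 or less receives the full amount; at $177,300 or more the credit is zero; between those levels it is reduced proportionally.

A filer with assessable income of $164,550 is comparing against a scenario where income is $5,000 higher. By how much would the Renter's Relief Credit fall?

$120

At $164,550 — $164,550 is $2,250 into a $15,000 phase-out range, leaving 12,750/15,000 of the credit: $360 × 12,750/15,000 = $306.
At $169,550 — $169,550 is $7,250 into a $15,000 phase-out range, leaving 7,750/15,000 of the credit: $360 × 7,750/15,000 = $186.
Lost: $306 − $186 = $120.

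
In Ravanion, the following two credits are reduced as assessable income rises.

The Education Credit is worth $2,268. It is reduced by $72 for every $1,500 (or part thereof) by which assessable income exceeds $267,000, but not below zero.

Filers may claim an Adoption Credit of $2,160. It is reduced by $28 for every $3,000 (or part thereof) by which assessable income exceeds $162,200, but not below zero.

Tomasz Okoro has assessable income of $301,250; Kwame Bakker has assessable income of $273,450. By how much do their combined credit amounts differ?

Tomasz ($301,250): Education Credit: income exceeds $267,000 by $34,250, which is 23 full-or-partial $1,500 increments; reduction = 23 × $72 = $1,656, leaving $612. Adoption Credit: income exceeds $162,200 by $139,050, which is 47 full-or-partial $3,000 increments; reduction = 47 × $28 = $1,316, leaving $844. total $612 + $844 = $1,456
Kwame ($273,450): Education Credit: income exceeds $267,000 by $6,450, which is 5 full-or-partial $1,500 increments; reduction = 5 × $72 = $360, leaving $1,908. Adoption Credit: income exceeds $162,200 by $111,250, which is 38 full-or-partial $3,000 increments; reduction = 38 × $28 = $1,064, leaving $1,096. total $1,908 + $1,096 = $3,004
Difference: |$1,456 − $3,004| = $1,548.

$1,548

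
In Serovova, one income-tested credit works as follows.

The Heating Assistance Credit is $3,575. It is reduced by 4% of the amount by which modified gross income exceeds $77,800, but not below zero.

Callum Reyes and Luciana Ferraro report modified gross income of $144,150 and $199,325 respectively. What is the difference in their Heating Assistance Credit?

Callum ($144,150): Heating Assistance Credit: 4% of the $66,350 excess over $77,800 is $2,654; credit = $3,575 − $2,654 = $921.
Luciana ($199,325): Heating Assistance Credit: 4% of the $121,525 excess over $77,800 is $4,861 ≥ base, so the credit is $0.
Difference: |$921 − $0| = $921.

$921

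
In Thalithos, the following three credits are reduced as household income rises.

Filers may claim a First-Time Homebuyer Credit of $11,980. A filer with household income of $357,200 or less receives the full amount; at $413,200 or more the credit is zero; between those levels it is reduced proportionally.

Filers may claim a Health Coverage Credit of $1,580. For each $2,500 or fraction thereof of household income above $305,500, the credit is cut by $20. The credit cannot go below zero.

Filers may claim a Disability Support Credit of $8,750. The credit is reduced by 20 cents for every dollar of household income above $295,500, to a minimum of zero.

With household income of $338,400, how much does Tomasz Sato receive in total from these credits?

First-Time Homebuyer Credit: $338,400 is at or below the $357,200 threshold, so the full $11,980 applies.
Health Coverage Credit: income exceeds $305,500 by $32,900, which is 14 full-or-partial $2,500 increments; reduction = 14 × $20 = $280, leaving $1,300.
Disability Support Credit: 20% of the $42,900 excess over $295,500 is $8,580; credit = $8,750 − $8,580 = $170.
Total: $11,980 + $1,300 + $170 = $13,450.

$13,450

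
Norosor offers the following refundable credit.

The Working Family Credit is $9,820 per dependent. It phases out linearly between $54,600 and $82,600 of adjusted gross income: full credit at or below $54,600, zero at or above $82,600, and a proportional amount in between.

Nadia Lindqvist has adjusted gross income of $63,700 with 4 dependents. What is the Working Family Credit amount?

Working Family Credit: base = 4 × $9,820 = $39,280. $63,700 is $9,100 into a $28,000 phase-out range, leaving 18,900/28,000 of the credit: $39,280 × 18,900/28,000 = $26,514.

$26,514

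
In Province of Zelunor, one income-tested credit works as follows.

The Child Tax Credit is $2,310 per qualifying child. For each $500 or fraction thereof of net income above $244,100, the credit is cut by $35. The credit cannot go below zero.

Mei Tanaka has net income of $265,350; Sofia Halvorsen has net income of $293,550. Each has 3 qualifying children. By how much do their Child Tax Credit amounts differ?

Mei ($265,350): Child Tax Credit: base = 3 × $2,310 = $6,930. income exceeds $244,100 by $21,250, which is 43 full-or-partial $500 increments; reduction = 43 × $35 = $1,505, leaving $5,425.
Sofia ($293,550): Child Tax Credit: base = 3 × $2,310 = $6,930. income exceeds $244,100 by $49,450, which is 99 full-or-partial $500 increments; reduction = 99 × $35 = $3,465, leaving $3,465.
Difference: |$5,425 − $3,465| = $1,960.

$1,960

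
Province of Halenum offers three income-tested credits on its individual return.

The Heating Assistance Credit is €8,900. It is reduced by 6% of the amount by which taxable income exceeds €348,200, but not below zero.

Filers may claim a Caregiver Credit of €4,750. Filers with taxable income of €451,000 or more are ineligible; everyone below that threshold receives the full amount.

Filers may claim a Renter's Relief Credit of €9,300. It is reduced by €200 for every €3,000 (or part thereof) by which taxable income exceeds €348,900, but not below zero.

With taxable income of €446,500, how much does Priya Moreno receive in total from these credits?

Heating Assistance Credit: 6% of the €98,300 excess over €348,200 is €5,898; credit = €8,900 − €5,898 = €3,002.
Caregiver Credit: €446,500 is below the €451,000 cutoff, so the full €4,750 applies.
Renter's Relief Credit: income exceeds €348,900 by €97,600, which is 33 full-or-partial €3,000 increments; reduction = 33 × €200 = €6,600, leaving €2,700.
Total: €3,002 + €4,750 + €2,700 = €10,452.

€10,452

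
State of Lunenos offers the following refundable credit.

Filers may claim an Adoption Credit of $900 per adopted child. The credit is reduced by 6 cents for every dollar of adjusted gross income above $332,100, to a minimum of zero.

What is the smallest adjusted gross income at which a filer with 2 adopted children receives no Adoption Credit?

Full credit = 2 × $900 = $1,800.
The credit falls by 6% of each dollar above $332,100, so it reaches zero when the excess is $1,800 / 6% = $30,000: income = $332,100 + $30,000 = $362,100.

$362,100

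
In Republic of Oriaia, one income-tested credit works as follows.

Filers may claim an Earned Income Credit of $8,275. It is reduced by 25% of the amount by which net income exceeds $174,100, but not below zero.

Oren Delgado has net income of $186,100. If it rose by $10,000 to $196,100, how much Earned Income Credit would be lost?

At $186,100 — 25% of the $12,000 excess over $174,100 is $3,000; credit = $8,275 − $3,000 = $5,275.
At $196,100 — 25% of the $22,000 excess over $174,100 is $5,500; credit = $8,275 − $5,500 = $2,775.
Lost: $5,275 − $2,775 = $2,500.

$2,500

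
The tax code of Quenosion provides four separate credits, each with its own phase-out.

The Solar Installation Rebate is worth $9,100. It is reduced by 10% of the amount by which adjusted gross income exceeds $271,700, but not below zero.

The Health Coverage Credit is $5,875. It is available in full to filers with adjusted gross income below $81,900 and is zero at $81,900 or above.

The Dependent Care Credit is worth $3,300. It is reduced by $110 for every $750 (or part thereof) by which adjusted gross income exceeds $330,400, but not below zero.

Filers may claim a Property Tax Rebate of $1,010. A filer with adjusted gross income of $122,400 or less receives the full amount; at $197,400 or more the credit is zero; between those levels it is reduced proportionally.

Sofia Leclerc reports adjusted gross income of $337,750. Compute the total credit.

$4,695

Solar Installation Rebate: 10% of the $66,050 excess over $271,700 is $6,605; credit = $9,100 − $6,605 = $2,495.
Health Coverage Credit: $337,750 meets or exceeds the $81,900 cutoff, so the credit is $0.
Dependent Care Credit: income exceeds $330,400 by $7,350, which is 10 full-or-partial $750 increments; reduction = 10 × $110 = $1,100, leaving $2,200.
Property Tax Rebate: $337,750 is at or above $197,400, so the credit is $0.
Total: $2,495 + $0 + $2,200 + $0 = $4,695.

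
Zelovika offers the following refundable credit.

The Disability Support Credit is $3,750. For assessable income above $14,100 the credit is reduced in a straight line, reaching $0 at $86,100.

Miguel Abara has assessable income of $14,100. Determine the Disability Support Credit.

$3,750

Disability Support Credit: $14,100 is at or below the $14,100 threshold, so the full $3,750 applies.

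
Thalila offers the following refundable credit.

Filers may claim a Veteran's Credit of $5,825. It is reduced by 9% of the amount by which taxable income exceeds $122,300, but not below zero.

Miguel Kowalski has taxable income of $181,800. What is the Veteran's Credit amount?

Veteran's Credit: 9% of the $59,500 excess over $122,300 is $5,355; credit = $5,825 − $5,355 = $470.

$470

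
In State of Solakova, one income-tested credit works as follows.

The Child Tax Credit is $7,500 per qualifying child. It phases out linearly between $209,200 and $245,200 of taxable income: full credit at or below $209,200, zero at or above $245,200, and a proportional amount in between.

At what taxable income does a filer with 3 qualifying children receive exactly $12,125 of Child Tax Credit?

Full credit = 3 × $7,500 = $22,500.
$12,125 is 12,125/22,500 of the full $22,500, so 10,375/22,500 of the $36,000 range has been used: income = $209,200 + $36,000 × 10,375/22,500 = $225,800.

$225,800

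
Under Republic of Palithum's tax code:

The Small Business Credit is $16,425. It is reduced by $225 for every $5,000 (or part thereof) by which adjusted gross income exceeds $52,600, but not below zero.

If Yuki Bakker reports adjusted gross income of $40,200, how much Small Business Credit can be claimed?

$16,425

Small Business Credit: $40,200 is at or below the $52,600 threshold, so the full $16,425 applies.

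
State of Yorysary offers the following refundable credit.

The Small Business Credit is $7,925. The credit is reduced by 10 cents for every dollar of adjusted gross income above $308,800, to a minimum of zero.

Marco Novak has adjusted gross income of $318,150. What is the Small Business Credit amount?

$6,990

Small Business Credit: 10% of the $9,350 excess over $308,800 is $935; credit = $7,925 − $935 = $6,990.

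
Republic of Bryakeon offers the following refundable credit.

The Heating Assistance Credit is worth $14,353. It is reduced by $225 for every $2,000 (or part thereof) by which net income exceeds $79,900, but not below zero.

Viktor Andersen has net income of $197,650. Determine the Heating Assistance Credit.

Heating Assistance Credit: income exceeds $79,900 by $117,750, which is 59 full-or-partial $2,000 increments; reduction = 59 × $225 = $13,275, leaving $1,078.

$1,078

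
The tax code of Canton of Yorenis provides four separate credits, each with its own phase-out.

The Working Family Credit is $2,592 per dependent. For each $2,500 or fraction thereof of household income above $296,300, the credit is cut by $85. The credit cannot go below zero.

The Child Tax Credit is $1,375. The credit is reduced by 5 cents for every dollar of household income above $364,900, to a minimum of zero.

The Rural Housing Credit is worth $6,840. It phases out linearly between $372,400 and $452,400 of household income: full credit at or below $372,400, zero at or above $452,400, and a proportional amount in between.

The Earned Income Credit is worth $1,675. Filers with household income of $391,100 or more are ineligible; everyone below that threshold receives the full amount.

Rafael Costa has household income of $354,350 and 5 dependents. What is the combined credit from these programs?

Working Family Credit: base = 5 × $2,592 = $12,960. income exceeds $296,300 by $58,050, which is 24 full-or-partial $2,500 increments; reduction = 24 × $85 = $2,040, leaving $10,920.
Child Tax Credit: $354,350 is at or below the $364,900 threshold, so the full $1,375 applies.
Rural Housing Credit: $354,350 is at or below the $372,400 threshold, so the full $6,840 applies.
Earned Income Credit: $354,350 is below the $391,100 cutoff, so the full $1,675 applies.
Total: $10,920 + $1,375 + $6,840 + $1,675 = $20,810.

$20,810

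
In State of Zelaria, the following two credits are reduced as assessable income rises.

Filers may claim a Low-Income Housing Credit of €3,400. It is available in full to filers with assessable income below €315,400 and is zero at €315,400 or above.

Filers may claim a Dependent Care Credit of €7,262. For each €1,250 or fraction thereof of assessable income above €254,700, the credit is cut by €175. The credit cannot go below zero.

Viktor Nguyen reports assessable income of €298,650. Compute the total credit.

€4,362

Low-Income Housing Credit: €298,650 is below the €315,400 cutoff, so the full €3,400 applies.
Dependent Care Credit: income exceeds €254,700 by €43,950, which is 36 full-or-partial €1,250 increments; reduction = 36 × €175 = €6,300, leaving €962.
Total: €3,400 + €962 = €4,362.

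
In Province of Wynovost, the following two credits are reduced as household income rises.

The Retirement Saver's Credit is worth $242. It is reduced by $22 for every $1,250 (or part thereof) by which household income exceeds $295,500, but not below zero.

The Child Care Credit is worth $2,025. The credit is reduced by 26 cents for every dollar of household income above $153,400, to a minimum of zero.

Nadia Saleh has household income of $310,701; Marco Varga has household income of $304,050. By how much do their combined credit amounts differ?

Nadia ($310,701): Retirement Saver's Credit: income exceeds $295,500 by $15,201 → 13 increments × $22 = $286 ≥ base, so the credit is $0. Child Care Credit: 26% of the $157,301 excess over $153,400 is $40,898.26 ≥ base, so the credit is $0. total $0 + $0 = $0
Marco ($304,050): Retirement Saver's Credit: income exceeds $295,500 by $8,550, which is 7 full-or-partial $1,250 increments; reduction = 7 × $22 = $154, leaving $88. Child Care Credit: 26% of the $150,650 excess over $153,400 is $39,169 ≥ base, so the credit is $0. total $88 + $0 = $88
Difference: |$0 − $88| = $88.

$88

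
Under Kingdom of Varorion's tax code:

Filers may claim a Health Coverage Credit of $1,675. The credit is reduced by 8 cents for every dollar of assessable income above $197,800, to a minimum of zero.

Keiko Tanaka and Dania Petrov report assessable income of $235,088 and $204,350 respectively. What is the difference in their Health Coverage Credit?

Keiko ($235,088): Health Coverage Credit: 8% of the $37,288 excess over $197,800 is $2,983.04 ≥ base, so the credit is $0.
Dania ($204,350): Health Coverage Credit: 8% of the $6,550 excess over $197,800 is $524; credit = $1,675 − $524 = $1,151.
Difference: |$0 − $1,151| = $1,151.

$1,151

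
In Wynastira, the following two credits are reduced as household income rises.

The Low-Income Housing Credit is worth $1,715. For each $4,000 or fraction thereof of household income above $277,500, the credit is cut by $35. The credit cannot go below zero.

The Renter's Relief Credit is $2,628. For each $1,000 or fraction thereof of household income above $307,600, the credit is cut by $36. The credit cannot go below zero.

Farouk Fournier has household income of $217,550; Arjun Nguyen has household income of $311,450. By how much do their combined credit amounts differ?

Farouk ($217,550): Low-Income Housing Credit: $217,550 is at or below the $277,500 threshold, so the full $1,715 applies. Renter's Relief Credit: $217,550 is at or below the $307,600 threshold, so the full $2,628 applies. total $1,715 + $2,628 = $4,343
Arjun ($311,450): Low-Income Housing Credit: income exceeds $277,500 by $33,950, which is 9 full-or-partial $4,000 increments; reduction = 9 × $35 = $315, leaving $1,400. Renter's Relief Credit: income exceeds $307,600 by $3,850, which is 4 full-or-partial $1,000 increments; reduction = 4 × $36 = $144, leaving $2,484. total $1,400 + $2,484 = $3,884
Difference: |$4,343 − $3,884| = $459.

$459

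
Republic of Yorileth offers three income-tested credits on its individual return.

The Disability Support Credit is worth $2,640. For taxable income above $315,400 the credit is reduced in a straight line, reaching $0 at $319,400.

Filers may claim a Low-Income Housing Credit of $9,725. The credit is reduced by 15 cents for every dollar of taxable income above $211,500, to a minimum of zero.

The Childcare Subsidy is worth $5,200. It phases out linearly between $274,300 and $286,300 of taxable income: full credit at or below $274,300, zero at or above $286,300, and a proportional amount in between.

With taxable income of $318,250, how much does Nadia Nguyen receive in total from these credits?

Disability Support Credit: $318,250 is $2,850 into a $4,000 phase-out range, leaving 1,150/4,000 of the credit: $2,640 × 1,150/4,000 = $759.
Low-Income Housing Credit: 15% of the $106,750 excess over $211,500 is $16,012.50 ≥ base, so the credit is $0.
Childcare Subsidy: $318,250 is at or above $286,300, so the credit is $0.
Total: $759 + $0 + $0 = $759.

$759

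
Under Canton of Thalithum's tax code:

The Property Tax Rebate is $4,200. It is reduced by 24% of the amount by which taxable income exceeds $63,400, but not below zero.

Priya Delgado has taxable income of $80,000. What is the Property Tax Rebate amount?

$216

Property Tax Rebate: 24% of the $16,600 excess over $63,400 is $3,984; credit = $4,200 − $3,984 = $216.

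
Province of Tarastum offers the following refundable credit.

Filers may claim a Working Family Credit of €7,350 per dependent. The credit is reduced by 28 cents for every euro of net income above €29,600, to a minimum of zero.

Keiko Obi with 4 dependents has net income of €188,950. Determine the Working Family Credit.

€0

Working Family Credit: base = 4 × €7,350 = €29,400. 28% of the €159,350 excess over €29,600 is €44,618 ≥ base, so the credit is €0.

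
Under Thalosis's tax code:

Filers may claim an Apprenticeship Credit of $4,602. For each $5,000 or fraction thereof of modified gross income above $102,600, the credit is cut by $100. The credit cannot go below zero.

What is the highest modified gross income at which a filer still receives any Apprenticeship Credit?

After 46 increments the reduction is 46 × $100 = $4,600, leaving $2; one more increment wipes it out. Increment 46 ends at excess 46 × $5,000 = $230,000, so the highest qualifying income is $102,600 + $230,000 = $332,600.

$332,600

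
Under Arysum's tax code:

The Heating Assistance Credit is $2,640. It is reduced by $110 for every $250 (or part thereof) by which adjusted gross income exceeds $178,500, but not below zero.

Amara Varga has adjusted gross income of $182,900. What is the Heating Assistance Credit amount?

Heating Assistance Credit: income exceeds $178,500 by $4,400, which is 18 full-or-partial $250 increments; reduction = 18 × $110 = $1,980, leaving $660.

$660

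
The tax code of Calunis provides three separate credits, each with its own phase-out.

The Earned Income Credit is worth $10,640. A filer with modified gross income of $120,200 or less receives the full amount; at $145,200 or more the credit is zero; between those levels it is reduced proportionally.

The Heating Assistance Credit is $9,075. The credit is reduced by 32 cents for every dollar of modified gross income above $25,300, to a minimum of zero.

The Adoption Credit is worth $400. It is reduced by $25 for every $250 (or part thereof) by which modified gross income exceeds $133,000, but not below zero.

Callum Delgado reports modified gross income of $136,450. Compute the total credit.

$3,774

Earned Income Credit: $136,450 is $16,250 into a $25,000 phase-out range, leaving 8,750/25,000 of the credit: $10,640 × 8,750/25,000 = $3,724.
Heating Assistance Credit: 32% of the $111,150 excess over $25,300 is $35,568 ≥ base, so the credit is $0.
Adoption Credit: income exceeds $133,000 by $3,450, which is 14 full-or-partial $250 increments; reduction = 14 × $25 = $350, leaving $50.
Total: $3,724 + $0 + $50 = $3,774.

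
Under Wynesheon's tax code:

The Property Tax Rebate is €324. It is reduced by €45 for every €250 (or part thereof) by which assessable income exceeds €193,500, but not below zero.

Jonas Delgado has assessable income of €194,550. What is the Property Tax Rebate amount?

Property Tax Rebate: income exceeds €193,500 by €1,050, which is 5 full-or-partial €250 increments; reduction = 5 × €45 = €225, leaving €99.

€99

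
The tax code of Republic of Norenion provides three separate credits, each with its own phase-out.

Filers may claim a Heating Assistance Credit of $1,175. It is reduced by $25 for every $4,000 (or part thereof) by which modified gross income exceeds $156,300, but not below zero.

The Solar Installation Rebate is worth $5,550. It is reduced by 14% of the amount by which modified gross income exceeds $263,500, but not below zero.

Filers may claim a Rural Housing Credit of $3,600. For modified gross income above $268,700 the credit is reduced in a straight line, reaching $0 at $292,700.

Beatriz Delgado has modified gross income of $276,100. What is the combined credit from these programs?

$6,701

Heating Assistance Credit: income exceeds $156,300 by $119,800, which is 30 full-or-partial $4,000 increments; reduction = 30 × $25 = $750, leaving $425.
Solar Installation Rebate: 14% of the $12,600 excess over $263,500 is $1,764; credit = $5,550 − $1,764 = $3,786.
Rural Housing Credit: $276,100 is $7,400 into a $24,000 phase-out range, leaving 16,600/24,000 of the credit: $3,600 × 16,600/24,000 = $2,490.
Total: $425 + $3,786 + $2,490 = $6,701.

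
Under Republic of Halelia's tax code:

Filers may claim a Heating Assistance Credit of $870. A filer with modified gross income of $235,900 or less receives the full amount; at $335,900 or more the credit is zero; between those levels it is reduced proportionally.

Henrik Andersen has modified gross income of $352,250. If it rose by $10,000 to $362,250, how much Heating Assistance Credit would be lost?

$0

At $352,250 — $352,250 is at or above $335,900, so the credit is $0.
At $362,250 — $362,250 is at or above $335,900, so the credit is $0.
Lost: $0 − $0 = $0.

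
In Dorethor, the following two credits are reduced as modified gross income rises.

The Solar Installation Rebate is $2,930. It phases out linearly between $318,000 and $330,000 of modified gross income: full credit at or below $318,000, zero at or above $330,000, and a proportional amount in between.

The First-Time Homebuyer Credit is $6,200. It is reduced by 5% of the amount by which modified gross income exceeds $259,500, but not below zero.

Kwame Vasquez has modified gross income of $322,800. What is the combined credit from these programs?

Solar Installation Rebate: $322,800 is $4,800 into a $12,000 phase-out range, leaving 7,200/12,000 of the credit: $2,930 × 7,200/12,000 = $1,758.
First-Time Homebuyer Credit: 5% of the $63,300 excess over $259,500 is $3,165; credit = $6,200 − $3,165 = $3,035.
Total: $1,758 + $3,035 = $4,793.

$4,793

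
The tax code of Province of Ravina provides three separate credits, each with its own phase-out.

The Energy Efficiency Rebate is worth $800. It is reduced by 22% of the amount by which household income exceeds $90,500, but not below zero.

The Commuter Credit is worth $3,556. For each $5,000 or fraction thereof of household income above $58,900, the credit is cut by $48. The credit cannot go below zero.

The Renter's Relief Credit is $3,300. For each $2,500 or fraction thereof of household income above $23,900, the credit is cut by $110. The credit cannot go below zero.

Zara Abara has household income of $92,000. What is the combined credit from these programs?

Energy Efficiency Rebate: 22% of the $1,500 excess over $90,500 is $330; credit = $800 − $330 = $470.
Commuter Credit: income exceeds $58,900 by $33,100, which is 7 full-or-partial $5,000 increments; reduction = 7 × $48 = $336, leaving $3,220.
Renter's Relief Credit: income exceeds $23,900 by $68,100, which is 28 full-or-partial $2,500 increments; reduction = 28 × $110 = $3,080, leaving $220.
Total: $470 + $3,220 + $220 = $3,910.

$3,910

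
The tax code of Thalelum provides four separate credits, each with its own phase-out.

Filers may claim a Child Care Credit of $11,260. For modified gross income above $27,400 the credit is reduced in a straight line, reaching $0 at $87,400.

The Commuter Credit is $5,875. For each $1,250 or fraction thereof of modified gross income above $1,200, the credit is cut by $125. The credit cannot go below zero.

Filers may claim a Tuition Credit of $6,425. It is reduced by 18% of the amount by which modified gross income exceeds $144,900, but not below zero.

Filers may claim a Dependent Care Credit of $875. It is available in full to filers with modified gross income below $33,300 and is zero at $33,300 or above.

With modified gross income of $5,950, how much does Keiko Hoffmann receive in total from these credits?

Child Care Credit: $5,950 is at or below the $27,400 threshold, so the full $11,260 applies.
Commuter Credit: income exceeds $1,200 by $4,750, which is 4 full-or-partial $1,250 increments; reduction = 4 × $125 = $500, leaving $5,375.
Tuition Credit: $5,950 is at or below the $144,900 threshold, so the full $6,425 applies.
Dependent Care Credit: $5,950 is below the $33,300 cutoff, so the full $875 applies.
Total: $11,260 + $5,375 + $6,425 + $875 = $23,935.

$23,935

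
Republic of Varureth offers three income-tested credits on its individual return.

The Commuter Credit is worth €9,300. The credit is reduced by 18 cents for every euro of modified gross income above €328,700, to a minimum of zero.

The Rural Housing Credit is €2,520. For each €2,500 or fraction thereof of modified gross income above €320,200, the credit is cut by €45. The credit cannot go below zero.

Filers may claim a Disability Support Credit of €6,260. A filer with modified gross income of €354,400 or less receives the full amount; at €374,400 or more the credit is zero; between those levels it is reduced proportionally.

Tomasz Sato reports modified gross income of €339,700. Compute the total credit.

Commuter Credit: 18% of the €11,000 excess over €328,700 is €1,980; credit = €9,300 − €1,980 = €7,320.
Rural Housing Credit: income exceeds €320,200 by €19,500, which is 8 full-or-partial €2,500 increments; reduction = 8 × €45 = €360, leaving €2,160.
Disability Support Credit: €339,700 is at or below the €354,400 threshold, so the full €6,260 applies.
Total: €7,320 + €2,160 + €6,260 = €15,740.

€15,740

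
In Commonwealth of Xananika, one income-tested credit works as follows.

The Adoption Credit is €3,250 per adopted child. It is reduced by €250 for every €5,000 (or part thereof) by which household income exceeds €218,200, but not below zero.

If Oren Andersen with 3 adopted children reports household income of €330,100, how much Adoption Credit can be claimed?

€4,000

Adoption Credit: base = 3 × €3,250 = €9,750. income exceeds €218,200 by €111,900, which is 23 full-or-partial €5,000 increments; reduction = 23 × €250 = €5,750, leaving €4,000.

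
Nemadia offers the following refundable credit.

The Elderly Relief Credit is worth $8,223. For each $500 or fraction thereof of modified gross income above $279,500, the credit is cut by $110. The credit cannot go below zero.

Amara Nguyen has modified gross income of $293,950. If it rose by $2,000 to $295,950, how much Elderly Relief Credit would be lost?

$440

At $293,950 — income exceeds $279,500 by $14,450, which is 29 full-or-partial $500 increments; reduction = 29 × $110 = $3,190, leaving $5,033.
At $295,950 — income exceeds $279,500 by $16,450, which is 33 full-or-partial $500 increments; reduction = 33 × $110 = $3,630, leaving $4,593.
Lost: $5,033 − $4,593 = $440.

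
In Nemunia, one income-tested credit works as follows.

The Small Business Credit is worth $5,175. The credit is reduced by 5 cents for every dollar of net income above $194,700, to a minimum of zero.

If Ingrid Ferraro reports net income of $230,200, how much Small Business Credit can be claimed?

$3,400

Small Business Credit: 5% of the $35,500 excess over $194,700 is $1,775; credit = $5,175 − $1,775 = $3,400.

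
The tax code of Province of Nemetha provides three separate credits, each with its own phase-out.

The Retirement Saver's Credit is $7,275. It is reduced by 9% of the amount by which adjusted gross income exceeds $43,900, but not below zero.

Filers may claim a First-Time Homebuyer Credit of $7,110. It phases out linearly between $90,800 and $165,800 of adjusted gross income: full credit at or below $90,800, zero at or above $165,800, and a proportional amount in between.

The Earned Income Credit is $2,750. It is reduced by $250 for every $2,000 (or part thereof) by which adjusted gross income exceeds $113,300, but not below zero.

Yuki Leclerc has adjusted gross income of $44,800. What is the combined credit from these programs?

Retirement Saver's Credit: 9% of the $900 excess over $43,900 is $81; credit = $7,275 − $81 = $7,194.
First-Time Homebuyer Credit: $44,800 is at or below the $90,800 threshold, so the full $7,110 applies.
Earned Income Credit: $44,800 is at or below the $113,300 threshold, so the full $2,750 applies.
Total: $7,194 + $7,110 + $2,750 = $17,054.

$17,054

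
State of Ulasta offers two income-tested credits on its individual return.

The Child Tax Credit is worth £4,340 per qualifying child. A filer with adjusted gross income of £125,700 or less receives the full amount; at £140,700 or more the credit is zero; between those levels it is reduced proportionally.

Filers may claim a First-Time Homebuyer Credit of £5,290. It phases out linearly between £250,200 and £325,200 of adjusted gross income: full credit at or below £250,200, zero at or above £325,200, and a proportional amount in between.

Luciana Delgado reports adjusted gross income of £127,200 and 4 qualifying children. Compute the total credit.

£20,914

Child Tax Credit: base = 4 × £4,340 = £17,360. £127,200 is £1,500 into a £15,000 phase-out range, leaving 13,500/15,000 of the credit: £17,360 × 13,500/15,000 = £15,624.
First-Time Homebuyer Credit: £127,200 is at or below the £250,200 threshold, so the full £5,290 applies.
Total: £15,624 + £5,290 = £20,914.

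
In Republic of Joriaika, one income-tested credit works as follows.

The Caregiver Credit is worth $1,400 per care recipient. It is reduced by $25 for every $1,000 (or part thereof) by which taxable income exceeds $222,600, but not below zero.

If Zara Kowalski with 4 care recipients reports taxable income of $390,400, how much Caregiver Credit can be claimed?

Caregiver Credit: base = 4 × $1,400 = $5,600. income exceeds $222,600 by $167,800, which is 168 full-or-partial $1,000 increments; reduction = 168 × $25 = $4,200, leaving $1,400.

$1,400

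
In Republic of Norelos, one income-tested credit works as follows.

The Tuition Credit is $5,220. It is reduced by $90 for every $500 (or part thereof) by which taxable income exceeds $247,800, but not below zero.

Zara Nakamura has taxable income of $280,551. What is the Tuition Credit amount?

$0

Tuition Credit: income exceeds $247,800 by $32,751 → 66 increments × $90 = $5,940 ≥ base, so the credit is $0.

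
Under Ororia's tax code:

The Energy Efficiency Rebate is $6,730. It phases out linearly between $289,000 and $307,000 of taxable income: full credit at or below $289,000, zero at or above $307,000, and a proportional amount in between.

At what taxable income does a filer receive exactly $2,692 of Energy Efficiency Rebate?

$2,692 is 2,692/6,730 of the full $6,730, so 4,038/6,730 of the $18,000 range has been used: income = $289,000 + $18,000 × 4,038/6,730 = $299,800.

$299,800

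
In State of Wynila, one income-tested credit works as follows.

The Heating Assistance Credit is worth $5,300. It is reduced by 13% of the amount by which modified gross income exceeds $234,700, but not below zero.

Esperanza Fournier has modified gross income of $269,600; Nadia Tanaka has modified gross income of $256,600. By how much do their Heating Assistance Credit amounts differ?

Esperanza ($269,600): Heating Assistance Credit: 13% of the $34,900 excess over $234,700 is $4,537; credit = $5,300 − $4,537 = $763.
Nadia ($256,600): Heating Assistance Credit: 13% of the $21,900 excess over $234,700 is $2,847; credit = $5,300 − $2,847 = $2,453.
Difference: |$763 − $2,453| = $1,690.

$1,690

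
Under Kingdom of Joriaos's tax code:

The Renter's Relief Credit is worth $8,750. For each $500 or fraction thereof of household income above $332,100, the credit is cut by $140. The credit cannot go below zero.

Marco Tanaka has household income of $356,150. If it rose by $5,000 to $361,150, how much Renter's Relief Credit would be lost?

$1,400

At $356,150 — income exceeds $332,100 by $24,050, which is 49 full-or-partial $500 increments; reduction = 49 × $140 = $6,860, leaving $1,890.
At $361,150 — income exceeds $332,100 by $29,050, which is 59 full-or-partial $500 increments; reduction = 59 × $140 = $8,260, leaving $490.
Lost: $1,890 − $490 = $1,400.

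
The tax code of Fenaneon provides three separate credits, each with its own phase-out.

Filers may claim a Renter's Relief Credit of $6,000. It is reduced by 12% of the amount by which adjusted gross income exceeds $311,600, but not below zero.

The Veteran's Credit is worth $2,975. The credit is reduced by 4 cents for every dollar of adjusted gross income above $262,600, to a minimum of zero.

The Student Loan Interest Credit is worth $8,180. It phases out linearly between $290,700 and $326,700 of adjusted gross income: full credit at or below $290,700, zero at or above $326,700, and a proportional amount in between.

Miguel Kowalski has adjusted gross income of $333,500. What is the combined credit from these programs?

Renter's Relief Credit: 12% of the $21,900 excess over $311,600 is $2,628; credit = $6,000 − $2,628 = $3,372.
Veteran's Credit: 4% of the $70,900 excess over $262,600 is $2,836; credit = $2,975 − $2,836 = $139.
Student Loan Interest Credit: $333,500 is at or above $326,700, so the credit is $0.
Total: $3,372 + $139 + $0 = $3,511.

$3,511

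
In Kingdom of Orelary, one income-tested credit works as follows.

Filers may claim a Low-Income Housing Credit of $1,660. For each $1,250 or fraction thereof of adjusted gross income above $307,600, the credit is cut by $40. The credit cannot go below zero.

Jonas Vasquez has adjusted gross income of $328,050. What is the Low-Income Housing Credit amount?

Low-Income Housing Credit: income exceeds $307,600 by $20,450, which is 17 full-or-partial $1,250 increments; reduction = 17 × $40 = $680, leaving $980.

$980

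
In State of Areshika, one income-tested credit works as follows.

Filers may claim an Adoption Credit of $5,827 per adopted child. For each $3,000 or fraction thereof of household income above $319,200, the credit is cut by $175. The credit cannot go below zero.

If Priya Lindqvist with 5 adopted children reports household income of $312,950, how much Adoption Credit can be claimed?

Adoption Credit: base = 5 × $5,827 = $29,135. $312,950 is at or below the $319,200 threshold, so the full $29,135 applies.

$29,135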